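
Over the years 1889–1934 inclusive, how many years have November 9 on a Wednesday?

Track November 9's weekday year by year (advancing +1, or +2 across a Feb 29):
  1889: Sat  1890: Sun (+1)  1891: Mon (+1)  1892: Wed (+2) ✓  1893: Thu (+1)
  1894: Fri (+1)  1895: Sat (+1)  1896: Mon (+2)  1897: Tue (+1)  1898: Wed (+1) ✓
  1899: Thu (+1)  1900: Fri (+1)  1901: Sat (+1)  1902: Sun (+1)  … (18 more years) …
  1921: Wed (+1) ✓  1922: Thu (+1)  1923: Fri (+1)  1924: Sun (+2)  1925: Mon (+1)
  1926: Tue (+1)  1927: Wed (+1) ✓  1928: Fri (+2)  1929: Sat (+1)  1930: Sun (+1)
  1931: Mon (+1)  1932: Wed (+2) ✓  1933: Thu (+1)  1934: Fri (+1)
Wednesday years: 1892, 1898, 1904, 1910, 1921, 1927, 1932 — 7 in total.

7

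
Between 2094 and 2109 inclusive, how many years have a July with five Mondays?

6

July has 31 days; it has five Mondays when Monday falls among the first (month-length − 28) days — i.e. when July 1 is one of Monday/Sunday/Saturday.
July 1 by year: 2094:Thu 2095:Fri 2096:Sun✓ 2097:Mon✓ 2098:Tue 2099:Wed 2100:Thu 2101:Fri 2102:Sat✓ 2103:Sun✓ 2104:Tue 2105:Wed 2106:Thu 2107:Fri 2108:Sun✓ 2109:Mon✓
Years with five Mondays: 2096, 2097, 2102, 2103, 2108, 2109 → 6.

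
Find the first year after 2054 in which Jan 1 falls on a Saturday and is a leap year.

Jan 1 advances by 2 weekdays after a leap year and by 1 after a common year.
2054: Jan 1 is Thursday.
2055: Friday
2056: Saturday (leap)
2056 begins on a Saturday and is a leap year.

2056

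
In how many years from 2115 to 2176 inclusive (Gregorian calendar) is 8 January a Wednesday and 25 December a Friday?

Check each year's weekday for 8 January and 25 December:
  2115: Tue/Wed  2116: Wed/Fri ✓  2117: Fri/Sat  2118: Sat/Sun  2119: Sun/Mon  2120: Mon/Wed  2121: Wed/Thu  2122: Thu/Fri  2123: Fri/Sat  2124: Sat/Mon  2125: Mon/Tue  2126: Tue/Wed  2127: Wed/Thu  2128: Thu/Sat  …(34 more)…  2163: Sat/Sun  2164: Sun/Tue  2165: Tue/Wed  2166: Wed/Thu  2167: Thu/Fri  2168: Fri/Sun  2169: Sun/Mon  2170: Mon/Tue  2171: Tue/Wed  2172: Wed/Fri ✓  2173: Fri/Sat  2174: Sat/Sun  2175: Sun/Mon  2176: Mon/Wed
Both conditions hold in: 2116, 2144, 2172 — 3.

3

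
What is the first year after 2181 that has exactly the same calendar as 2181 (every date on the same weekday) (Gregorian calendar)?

2187

Two years share a calendar iff Jan 1 falls on the same weekday and both are leap or both are common. 2181: Jan 1 is Monday, common year.
2182: Jan 1 Tuesday, common
2183: Jan 1 Wednesday, common
2184: Jan 1 Thursday, leap
2185: Jan 1 Saturday, common
2186: Jan 1 Sunday, common
2187: Jan 1 Monday, common
2187 matches on both conditions.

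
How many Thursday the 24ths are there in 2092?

3

Check the 24th of each month of 2092: Jan 24: Thu, Feb 24: Sun, Mar 24: Mon, Apr 24: Thu, May 24: Sat, Jun 24: Tue, Jul 24: Thu, Aug 24: Sun, Sep 24: Wed, Oct 24: Fri, Nov 24: Mon, Dec 24: Wed.
Thursday occurs in January, April, July — 3 months.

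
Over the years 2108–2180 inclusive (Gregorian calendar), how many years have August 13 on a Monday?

10

Track August 13's weekday year by year (advancing +1, or +2 across a Feb 29):
  2108: Mon ✓  2109: Tue (+1)  2110: Wed (+1)  2111: Thu (+1)  2112: Sat (+2)
  2113: Sun (+1)  2114: Mon (+1) ✓  2115: Tue (+1)  2116: Thu (+2)  2117: Fri (+1)
  2118: Sat (+1)  2119: Sun (+1)  2120: Tue (+2)  2121: Wed (+1)  … (45 more years) …
  2167: Thu (+1)  2168: Sat (+2)  2169: Sun (+1)  2170: Mon (+1) ✓  2171: Tue (+1)
  2172: Thu (+2)  2173: Fri (+1)  2174: Sat (+1)  2175: Sun (+1)  2176: Tue (+2)
  2177: Wed (+1)  2178: Thu (+1)  2179: Fri (+1)  2180: Sun (+2)
Monday years: 2108, 2114, 2125, 2131, 2136, 2142, 2153, 2159, 2164, 2170 — 10 in total.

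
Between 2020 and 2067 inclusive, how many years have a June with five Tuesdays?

15

June has 30 days; it has five Tuesdays when Tuesday falls among the first (month-length − 28) days — i.e. when June 1 is one of Tuesday/Monday.
June 1 by year: 2020:Mon✓ 2021:Tue✓ 2022:Wed 2023:Thu 2024:Sat 2025:Sun 2026:Mon✓ 2027:Tue✓ 2028:Thu 2029:Fri 2030:Sat 2031:Sun 2032:Tue✓ 2033:Wed 2034:Thu …(18 more)… 2053:Sun 2054:Mon✓ 2055:Tue✓ 2056:Thu 2057:Fri 2058:Sat 2059:Sun 2060:Tue✓ 2061:Wed 2062:Thu 2063:Fri 2064:Sun 2065:Mon✓ 2066:Tue✓ 2067:Wed
Years with five Tuesdays: 2020, 2021, 2026, 2027, 2032, 2037, 2038, 2043, 2048, 2049, 2054, 2055, 2060, 2065, 2066 → 15.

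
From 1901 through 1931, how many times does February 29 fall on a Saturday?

Leap years in 1901–1931: 7 of them.
Feb 29 weekday advances by 5 (mod 7) from one leap year to the next four years later (or differs when a century non-leap intervenes).
Leap-day weekdays: 1904:Mon 1908:Sat✓ 1912:Thu 1916:Tue 1920:Sun 1924:Fri 1928:Wed
Saturday: 1908 → 1.

1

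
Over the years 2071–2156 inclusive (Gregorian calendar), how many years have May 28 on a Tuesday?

Track May 28's weekday year by year (advancing +1, or +2 across a Feb 29):
  2071: Thu  2072: Sat (+2)  2073: Sun (+1)  2074: Mon (+1)  2075: Tue (+1) ✓
  2076: Thu (+2)  2077: Fri (+1)  2078: Sat (+1)  2079: Sun (+1)  2080: Tue (+2) ✓
  2081: Wed (+1)  2082: Thu (+1)  2083: Fri (+1)  2084: Sun (+2)  … (58 more years) …
  2143: Tue (+1) ✓  2144: Thu (+2)  2145: Fri (+1)  2146: Sat (+1)  2147: Sun (+1)
  2148: Tue (+2) ✓  2149: Wed (+1)  2150: Thu (+1)  2151: Fri (+1)  2152: Sun (+2)
  2153: Mon (+1)  2154: Tue (+1) ✓  2155: Wed (+1)  2156: Fri (+2)
Tuesday years: 2075, 2080, 2086, 2097, 2109, 2115, 2120, 2126, 2137, 2143, 2148, 2154 — 12 in total.

12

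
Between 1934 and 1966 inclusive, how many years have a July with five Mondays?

14

July has 31 days; it has five Mondays when Monday falls among the first (month-length − 28) days — i.e. when July 1 is one of Monday/Sunday/Saturday.
July 1 by year: 1934:Sun✓ 1935:Mon✓ 1936:Wed 1937:Thu 1938:Fri 1939:Sat✓ 1940:Mon✓ 1941:Tue 1942:Wed 1943:Thu 1944:Sat✓ 1945:Sun✓ 1946:Mon✓ 1947:Tue 1948:Thu …(3 more)… 1952:Tue 1953:Wed 1954:Thu 1955:Fri 1956:Sun✓ 1957:Mon✓ 1958:Tue 1959:Wed 1960:Fri 1961:Sat✓ 1962:Sun✓ 1963:Mon✓ 1964:Wed 1965:Thu 1966:Fri
Years with five Mondays: 1934, 1935, 1939, 1940, 1944, 1945, 1946, 1950, 1951, 1956, 1957, 1961, 1962, 1963 → 14.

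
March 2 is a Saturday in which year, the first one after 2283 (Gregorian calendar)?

From one year to the next, a fixed date's weekday advances by 1, or by 2 when a Feb 29 lies between the two dates.
2283: March 2 is Friday.
2284: Sunday (+2)
2285: Monday (+1)
2286: Tuesday (+1)
2287: Wednesday (+1)
2288: Friday (+2)
2289: Saturday (+1)
March 2 falls on a Saturday in 2289.

2289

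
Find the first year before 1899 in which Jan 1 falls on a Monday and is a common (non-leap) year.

1894

Jan 1 advances by 2 weekdays after a leap year and by 1 after a common year.
1899: Jan 1 is Sunday.
1898: Saturday
1897: Friday
1896: Wednesday (leap)
1895: Tuesday
1894: Monday
1894 begins on a Monday and is a common year.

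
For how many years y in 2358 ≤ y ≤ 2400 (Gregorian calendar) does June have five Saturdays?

June has 30 days; it has five Saturdays when Saturday falls among the first (month-length − 28) days — i.e. when June 1 is one of Saturday/Friday.
June 1 by year: 2358:Sun 2359:Mon 2360:Wed 2361:Thu 2362:Fri✓ 2363:Sat✓ 2364:Mon 2365:Tue 2366:Wed 2367:Thu 2368:Sat✓ 2369:Sun 2370:Mon 2371:Tue 2372:Thu …(13 more)… 2386:Sun 2387:Mon 2388:Wed 2389:Thu 2390:Fri✓ 2391:Sat✓ 2392:Mon 2393:Tue 2394:Wed 2395:Thu 2396:Sat✓ 2397:Sun 2398:Mon 2399:Tue 2400:Thu
Years with five Saturdays: 2362, 2363, 2368, 2373, 2374, 2379, 2384, 2385, 2390, 2391, 2396 → 11.

11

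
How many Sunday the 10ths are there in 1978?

2

Check the 10th of each month of 1978: Jan 10: Tue, Feb 10: Fri, Mar 10: Fri, Apr 10: Mon, May 10: Wed, Jun 10: Sat, Jul 10: Mon, Aug 10: Thu, Sep 10: Sun, Oct 10: Tue, Nov 10: Fri, Dec 10: Sun.
Sunday occurs in September, December — 2 months.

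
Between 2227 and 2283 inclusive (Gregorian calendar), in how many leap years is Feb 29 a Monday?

2

Leap years in 2227–2283: 14 of them.
Feb 29 weekday advances by 5 (mod 7) from one leap year to the next four years later (or differs when a century non-leap intervenes).
Leap-day weekdays: 2228:Fri 2232:Wed 2236:Mon✓ 2240:Sat 2244:Thu 2248:Tue 2252:Sun 2256:Fri 2260:Wed 2264:Mon✓ 2268:Sat 2272:Thu 2276:Tue 2280:Sun
Monday: 2236, 2264 → 2.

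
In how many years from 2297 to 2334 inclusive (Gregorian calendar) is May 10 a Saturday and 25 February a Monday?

Check each year's weekday for May 10 and 25 February:
  2297: Mon/Thu  2298: Tue/Fri  2299: Wed/Sat  2300: Thu/Sun  2301: Fri/Mon  2302: Sat/Tue  2303: Sun/Wed  2304: Tue/Thu  2305: Wed/Sat  2306: Thu/Sun  2307: Fri/Mon  2308: Sun/Tue  2309: Mon/Thu  2310: Tue/Fri  …(10 more)…  2321: Tue/Fri  2322: Wed/Sat  2323: Thu/Sun  2324: Sat/Mon ✓  2325: Sun/Wed  2326: Mon/Thu  2327: Tue/Fri  2328: Thu/Sat  2329: Fri/Mon  2330: Sat/Tue  2331: Sun/Wed  2332: Tue/Thu  2333: Wed/Sat  2334: Thu/Sun
Both conditions hold in: 2324 — 1.

1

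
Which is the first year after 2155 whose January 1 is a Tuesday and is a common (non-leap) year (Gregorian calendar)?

2165

Jan 1 advances by 2 weekdays after a leap year and by 1 after a common year.
2155: Jan 1 is Wednesday.
2156: Thursday (leap)
2157: Saturday
2158: Sunday
2159: Monday
2160: Tuesday (leap)
2161: Thursday
2162: Friday
2163: Saturday
2164: Sunday (leap)
2165: Tuesday
2165 begins on a Tuesday and is a common year.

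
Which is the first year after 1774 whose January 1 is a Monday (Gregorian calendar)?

1776

Jan 1 advances by 2 weekdays after a leap year and by 1 after a common year.
1774: Jan 1 is Saturday.
1775: Sunday
1776: Monday (leap)
1776 begins on a Monday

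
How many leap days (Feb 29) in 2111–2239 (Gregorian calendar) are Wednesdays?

Leap years in 2111–2239: 31 of them.
Feb 29 weekday advances by 5 (mod 7) from one leap year to the next four years later (or differs when a century non-leap intervenes).
Leap-day weekdays: 2112:Mon 2116:Sat 2120:Thu 2124:Tue 2128:Sun 2132:Fri 2136:Wed✓ 2140:Mon 2144:Sat 2148:Thu 2152:Tue 2156:Sun 2160:Fri …(5 more)… 2184:Sun 2188:Fri 2192:Wed✓ 2196:Mon 2204:Wed✓ 2208:Mon 2212:Sat 2216:Thu 2220:Tue 2224:Sun 2228:Fri 2232:Wed✓ 2236:Mon
Wednesday: 2136, 2164, 2192, 2204, 2232 → 5.

5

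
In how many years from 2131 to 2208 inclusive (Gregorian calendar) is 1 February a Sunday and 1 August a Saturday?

10

Check each year's weekday for 1 February and 1 August:
  2131: Thu/Wed  2132: Fri/Fri  2133: Sun/Sat ✓  2134: Mon/Sun  2135: Tue/Mon  2136: Wed/Wed  2137: Fri/Thu  2138: Sat/Fri  2139: Sun/Sat ✓  2140: Mon/Mon  2141: Wed/Tue  2142: Thu/Wed  2143: Fri/Thu  2144: Sat/Sat  …(50 more)…  2195: Sun/Sat ✓  2196: Mon/Mon  2197: Wed/Tue  2198: Thu/Wed  2199: Fri/Thu  2200: Sat/Fri  2201: Sun/Sat ✓  2202: Mon/Sun  2203: Tue/Mon  2204: Wed/Wed  2205: Fri/Thu  2206: Sat/Fri  2207: Sun/Sat ✓  2208: Mon/Mon
Both conditions hold in: 2133, 2139, 2150, 2161, 2167, 2178, 2189, 2195, 2201, 2207 — 10.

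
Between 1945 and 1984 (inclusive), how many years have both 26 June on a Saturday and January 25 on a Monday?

Check each year's weekday for 26 June and January 25:
  1945: Tue/Thu  1946: Wed/Fri  1947: Thu/Sat  1948: Sat/Sun  1949: Sun/Tue  1950: Mon/Wed  1951: Tue/Thu  1952: Thu/Fri  1953: Fri/Sun  1954: Sat/Mon ✓  1955: Sun/Tue  1956: Tue/Wed  1957: Wed/Fri  1958: Thu/Sat  …(12 more)…  1971: Sat/Mon ✓  1972: Mon/Tue  1973: Tue/Thu  1974: Wed/Fri  1975: Thu/Sat  1976: Sat/Sun  1977: Sun/Tue  1978: Mon/Wed  1979: Tue/Thu  1980: Thu/Fri  1981: Fri/Sun  1982: Sat/Mon ✓  1983: Sun/Tue  1984: Tue/Wed
Both conditions hold in: 1954, 1965, 1971, 1982 — 4.

4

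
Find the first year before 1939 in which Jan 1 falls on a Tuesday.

Jan 1 advances by 2 weekdays after a leap year and by 1 after a common year.
1939: Jan 1 is Sunday.
1938: Saturday
1937: Friday
1936: Wednesday (leap)
1935: Tuesday
1935 begins on a Tuesday

1935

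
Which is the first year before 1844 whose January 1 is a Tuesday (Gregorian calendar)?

Jan 1 advances by 2 weekdays after a leap year and by 1 after a common year.
1844: Jan 1 is Monday (leap).
1843: Sunday
1842: Saturday
1841: Friday
1840: Wednesday (leap)
1839: Tuesday
1839 begins on a Tuesday

1839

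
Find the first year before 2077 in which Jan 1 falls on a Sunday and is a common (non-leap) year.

2073

Jan 1 advances by 2 weekdays after a leap year and by 1 after a common year.
2077: Jan 1 is Friday.
2076: Wednesday (leap)
2075: Tuesday
2074: Monday
2073: Sunday
2073 begins on a Sunday and is a common year.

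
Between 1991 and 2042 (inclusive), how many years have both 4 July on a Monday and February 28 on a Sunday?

Check each year's weekday for 4 July and February 28:
  1991: Thu/Thu  1992: Sat/Fri  1993: Sun/Sun  1994: Mon/Mon  1995: Tue/Tue  1996: Thu/Wed  1997: Fri/Fri  1998: Sat/Sat  1999: Sun/Sun  2000: Tue/Mon  2001: Wed/Wed  2002: Thu/Thu  2003: Fri/Fri  2004: Sun/Sat  …(24 more)…  2029: Wed/Wed  2030: Thu/Thu  2031: Fri/Fri  2032: Sun/Sat  2033: Mon/Mon  2034: Tue/Tue  2035: Wed/Wed  2036: Fri/Thu  2037: Sat/Sat  2038: Sun/Sun  2039: Mon/Mon  2040: Wed/Tue  2041: Thu/Thu  2042: Fri/Fri
Both conditions hold in: 2016 — 1.

1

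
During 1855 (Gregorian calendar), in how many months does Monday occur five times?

5

A month of length L has five Mondays iff its first Monday is on day ≤ L−28 (so day 1–3 in a 31-day month, 1–2 in a 30-day month, day 1 in a leap February).
Checking each month of 1855: Jan starts Mon (31d) ✓; Feb starts Thu (28d); Mar starts Thu (31d); Apr starts Sun (30d) ✓; May starts Tue (31d); Jun starts Fri (30d); Jul starts Sun (31d) ✓; Aug starts Wed (31d); Sep starts Sat (30d); Oct starts Mon (31d) ✓; Nov starts Thu (30d); Dec starts Sat (31d) ✓.
Five-Monday months: January, April, July, October, December → 5.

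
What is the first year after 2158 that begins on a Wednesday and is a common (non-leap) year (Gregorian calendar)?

Jan 1 advances by 2 weekdays after a leap year and by 1 after a common year.
2158: Jan 1 is Sunday.
2159: Monday
2160: Tuesday (leap)
2161: Thursday
2162: Friday
2163: Saturday
2164: Sunday (leap)
2165: Tuesday
2166: Wednesday
2166 begins on a Wednesday and is a common year.

2166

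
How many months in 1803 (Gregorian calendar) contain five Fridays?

A month of length L has five Fridays iff its first Friday is on day ≤ L−28 (so day 1–3 in a 31-day month, 1–2 in a 30-day month, day 1 in a leap February).
Checking each month of 1803: Jan starts Sat (31d); Feb starts Tue (28d); Mar starts Tue (31d); Apr starts Fri (30d) ✓; May starts Sun (31d); Jun starts Wed (30d); Jul starts Fri (31d) ✓; Aug starts Mon (31d); Sep starts Thu (30d) ✓; Oct starts Sat (31d); Nov starts Tue (30d); Dec starts Thu (31d) ✓.
Five-Friday months: April, July, September, December → 4.

4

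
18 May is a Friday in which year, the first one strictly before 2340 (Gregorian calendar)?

From one year to the next, a fixed date's weekday advances by 1, or by 2 when a Feb 29 lies between the two dates.
2340: May 18 is Saturday.
2339: Thursday (−2)
2338: Wednesday (−1)
2337: Tuesday (−1)
2336: Monday (−1)
2335: Saturday (−2)
2334: Friday (−1)
18 May falls on a Friday in 2334.

2334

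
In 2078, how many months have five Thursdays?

A month of length L has five Thursdays iff its first Thursday is on day ≤ L−28 (so day 1–3 in a 31-day month, 1–2 in a 30-day month, day 1 in a leap February).
Checking each month of 2078: Jan starts Sat (31d); Feb starts Tue (28d); Mar starts Tue (31d) ✓; Apr starts Fri (30d); May starts Sun (31d); Jun starts Wed (30d) ✓; Jul starts Fri (31d); Aug starts Mon (31d); Sep starts Thu (30d) ✓; Oct starts Sat (31d); Nov starts Tue (30d); Dec starts Thu (31d) ✓.
Five-Thursday months: March, June, September, December → 4.

4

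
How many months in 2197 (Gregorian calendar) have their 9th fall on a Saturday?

Check the 9th of each month of 2197: Jan 9: Mon, Feb 9: Thu, Mar 9: Thu, Apr 9: Sun, May 9: Tue, Jun 9: Fri, Jul 9: Sun, Aug 9: Wed, Sep 9: Sat, Oct 9: Mon, Nov 9: Thu, Dec 9: Sat.
Saturday occurs in September, December — 2 months.

2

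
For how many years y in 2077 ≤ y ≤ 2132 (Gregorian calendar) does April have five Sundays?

16

April has 30 days; it has five Sundays when Sunday falls among the first (month-length − 28) days — i.e. when April 1 is one of Sunday/Saturday.
April 1 by year: 2077:Thu 2078:Fri 2079:Sat✓ 2080:Mon 2081:Tue 2082:Wed 2083:Thu 2084:Sat✓ 2085:Sun✓ 2086:Mon 2087:Tue 2088:Thu 2089:Fri 2090:Sat✓ 2091:Sun✓ …(26 more)… 2118:Fri 2119:Sat✓ 2120:Mon 2121:Tue 2122:Wed 2123:Thu 2124:Sat✓ 2125:Sun✓ 2126:Mon 2127:Tue 2128:Thu 2129:Fri 2130:Sat✓ 2131:Sun✓ 2132:Tue
Years with five Sundays: 2079, 2084, 2085, 2090, 2091, 2096, 2102, 2103, 2108, 2113, 2114, 2119, 2124, 2125, 2130, 2131 → 16.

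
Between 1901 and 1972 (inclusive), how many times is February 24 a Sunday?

Track February 24's weekday year by year (advancing +1, or +2 across a Feb 29):
  1901: Sun ✓  1902: Mon (+1)  1903: Tue (+1)  1904: Wed (+1)  1905: Fri (+2)
  1906: Sat (+1)  1907: Sun (+1) ✓  1908: Mon (+1)  1909: Wed (+2)  1910: Thu (+1)
  1911: Fri (+1)  1912: Sat (+1)  1913: Mon (+2)  1914: Tue (+1)  … (44 more years) …
  1959: Tue (+1)  1960: Wed (+1)  1961: Fri (+2)  1962: Sat (+1)  1963: Sun (+1) ✓
  1964: Mon (+1)  1965: Wed (+2)  1966: Thu (+1)  1967: Fri (+1)  1968: Sat (+1)
  1969: Mon (+2)  1970: Tue (+1)  1971: Wed (+1)  1972: Thu (+1)
Sunday years: 1901, 1907, 1918, 1924, 1929, 1935, 1946, 1952, 1957, 1963 — 10 in total.

10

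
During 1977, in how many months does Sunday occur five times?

A month of length L has five Sundays iff its first Sunday is on day ≤ L−28 (so day 1–3 in a 31-day month, 1–2 in a 30-day month, day 1 in a leap February).
Checking each month of 1977: Jan starts Sat (31d) ✓; Feb starts Tue (28d); Mar starts Tue (31d); Apr starts Fri (30d); May starts Sun (31d) ✓; Jun starts Wed (30d); Jul starts Fri (31d) ✓; Aug starts Mon (31d); Sep starts Thu (30d); Oct starts Sat (31d) ✓; Nov starts Tue (30d); Dec starts Thu (31d).
Five-Sunday months: January, May, July, October → 4.

4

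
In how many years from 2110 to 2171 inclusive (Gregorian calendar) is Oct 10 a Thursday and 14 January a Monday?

Check each year's weekday for Oct 10 and 14 January:
  2110: Fri/Tue  2111: Sat/Wed  2112: Mon/Thu  2113: Tue/Sat  2114: Wed/Sun  2115: Thu/Mon ✓  2116: Sat/Tue  2117: Sun/Thu  2118: Mon/Fri  2119: Tue/Sat  2120: Thu/Sun  2121: Fri/Tue  2122: Sat/Wed  2123: Sun/Thu  …(34 more)…  2158: Tue/Sat  2159: Wed/Sun  2160: Fri/Mon  2161: Sat/Wed  2162: Sun/Thu  2163: Mon/Fri  2164: Wed/Sat  2165: Thu/Mon ✓  2166: Fri/Tue  2167: Sat/Wed  2168: Mon/Thu  2169: Tue/Sat  2170: Wed/Sun  2171: Thu/Mon ✓
Both conditions hold in: 2115, 2126, 2137, 2143, 2154, 2165, 2171 — 7.

7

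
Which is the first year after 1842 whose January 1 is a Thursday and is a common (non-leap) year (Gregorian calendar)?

1846

Jan 1 advances by 2 weekdays after a leap year and by 1 after a common year.
1842: Jan 1 is Saturday.
1843: Sunday
1844: Monday (leap)
1845: Wednesday
1846: Thursday
1846 begins on a Thursday and is a common year.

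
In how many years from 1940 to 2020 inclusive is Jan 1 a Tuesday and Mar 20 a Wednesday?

Check each year's weekday for Jan 1 and Mar 20:
  1940: Mon/Wed  1941: Wed/Thu  1942: Thu/Fri  1943: Fri/Sat  1944: Sat/Mon  1945: Mon/Tue  1946: Tue/Wed ✓  1947: Wed/Thu  1948: Thu/Sat  1949: Sat/Sun  1950: Sun/Mon  1951: Mon/Tue  1952: Tue/Thu  1953: Thu/Fri  …(53 more)…  2007: Mon/Tue  2008: Tue/Thu  2009: Thu/Fri  2010: Fri/Sat  2011: Sat/Sun  2012: Sun/Tue  2013: Tue/Wed ✓  2014: Wed/Thu  2015: Thu/Fri  2016: Fri/Sun  2017: Sun/Mon  2018: Mon/Tue  2019: Tue/Wed ✓  2020: Wed/Fri
Both conditions hold in: 1946, 1957, 1963, 1974, 1985, 1991, 2002, 2013, 2019 — 9.

9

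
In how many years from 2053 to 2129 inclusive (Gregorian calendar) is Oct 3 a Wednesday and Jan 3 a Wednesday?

Check each year's weekday for Oct 3 and Jan 3:
  2053: Fri/Fri  2054: Sat/Sat  2055: Sun/Sun  2056: Tue/Mon  2057: Wed/Wed ✓  2058: Thu/Thu  2059: Fri/Fri  2060: Sun/Sat  2061: Mon/Mon  2062: Tue/Tue  2063: Wed/Wed ✓  2064: Fri/Thu  2065: Sat/Sat  2066: Sun/Sun  …(49 more)…  2116: Sat/Fri  2117: Sun/Sun  2118: Mon/Mon  2119: Tue/Tue  2120: Thu/Wed  2121: Fri/Fri  2122: Sat/Sat  2123: Sun/Sun  2124: Tue/Mon  2125: Wed/Wed ✓  2126: Thu/Thu  2127: Fri/Fri  2128: Sun/Sat  2129: Mon/Mon
Both conditions hold in: 2057, 2063, 2074, 2085, 2091, 2103, 2114, 2125 — 8.

8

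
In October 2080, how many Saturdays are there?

October 2080 has 31 days and begins on Tuesday.
The first Saturday is October 5.
Saturdays fall on 5, 12, 19, 26 — that's 4.

4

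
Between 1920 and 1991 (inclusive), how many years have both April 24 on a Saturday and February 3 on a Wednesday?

Check each year's weekday for April 24 and February 3:
  1920: Sat/Tue  1921: Sun/Thu  1922: Mon/Fri  1923: Tue/Sat  1924: Thu/Sun  1925: Fri/Tue  1926: Sat/Wed ✓  1927: Sun/Thu  1928: Tue/Fri  1929: Wed/Sun  1930: Thu/Mon  1931: Fri/Tue  1932: Sun/Wed  1933: Mon/Fri  …(44 more)…  1978: Mon/Fri  1979: Tue/Sat  1980: Thu/Sun  1981: Fri/Tue  1982: Sat/Wed ✓  1983: Sun/Thu  1984: Tue/Fri  1985: Wed/Sun  1986: Thu/Mon  1987: Fri/Tue  1988: Sun/Wed  1989: Mon/Fri  1990: Tue/Sat  1991: Wed/Sun
Both conditions hold in: 1926, 1937, 1943, 1954, 1965, 1971, 1982 — 7.

7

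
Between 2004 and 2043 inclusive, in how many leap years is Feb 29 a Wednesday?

2

Leap years in 2004–2043: 10 of them.
Feb 29 weekday advances by 5 (mod 7) from one leap year to the next four years later (or differs when a century non-leap intervenes).
Leap-day weekdays: 2004:Sun 2008:Fri 2012:Wed✓ 2016:Mon 2020:Sat 2024:Thu 2028:Tue 2032:Sun 2036:Fri 2040:Wed✓
Wednesday: 2012, 2040 → 2.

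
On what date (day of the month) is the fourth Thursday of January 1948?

22

January 1, 1948 is a Thursday, so the first Thursday is the 1st.
The fourth Thursday is 1 + 21 = 22.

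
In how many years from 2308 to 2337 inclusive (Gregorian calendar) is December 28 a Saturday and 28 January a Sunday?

Check each year's weekday for December 28 and 28 January:
  2308: Mon/Tue  2309: Tue/Thu  2310: Wed/Fri  2311: Thu/Sat  2312: Sat/Sun ✓  2313: Sun/Tue  2314: Mon/Wed  2315: Tue/Thu  2316: Thu/Fri  2317: Fri/Sun  2318: Sat/Mon  2319: Sun/Tue  2320: Tue/Wed  2321: Wed/Fri  2322: Thu/Sat  2323: Fri/Sun  2324: Sun/Mon  2325: Mon/Wed  2326: Tue/Thu  2327: Wed/Fri  2328: Fri/Sat  2329: Sat/Mon  2330: Sun/Tue  2331: Mon/Wed  2332: Wed/Thu  2333: Thu/Sat  2334: Fri/Sun  2335: Sat/Mon  2336: Mon/Tue  2337: Tue/Thu
Both conditions hold in: 2312 — 1.

1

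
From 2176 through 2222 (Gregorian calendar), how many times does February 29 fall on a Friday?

1

Leap years in 2176–2222: 11 of them.
Feb 29 weekday advances by 5 (mod 7) from one leap year to the next four years later (or differs when a century non-leap intervenes).
Leap-day weekdays: 2176:Thu 2180:Tue 2184:Sun 2188:Fri✓ 2192:Wed 2196:Mon 2204:Wed 2208:Mon 2212:Sat 2216:Thu 2220:Tue
Friday: 2188 → 1.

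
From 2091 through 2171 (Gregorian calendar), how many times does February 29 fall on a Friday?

Leap years in 2091–2171: 19 of them.
Feb 29 weekday advances by 5 (mod 7) from one leap year to the next four years later (or differs when a century non-leap intervenes).
Leap-day weekdays: 2092:Fri✓ 2096:Wed 2104:Fri✓ 2108:Wed 2112:Mon 2116:Sat 2120:Thu 2124:Tue 2128:Sun 2132:Fri✓ 2136:Wed 2140:Mon 2144:Sat 2148:Thu 2152:Tue 2156:Sun 2160:Fri✓ 2164:Wed 2168:Mon
Friday: 2092, 2104, 2132, 2160 → 4.

4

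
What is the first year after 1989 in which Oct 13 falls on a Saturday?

1990

From one year to the next, a fixed date's weekday advances by 1, or by 2 when a Feb 29 lies between the two dates.
1989: October 13 is Friday.
1990: Saturday (+1)
Oct 13 falls on a Saturday in 1990.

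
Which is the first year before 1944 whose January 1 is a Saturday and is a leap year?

Jan 1 advances by 2 weekdays after a leap year and by 1 after a common year.
1944: Jan 1 is Saturday (leap).
1943: Friday
1942: Thursday
1941: Wednesday
1940: Monday (leap)
1939: Sunday
1938: Saturday
1937: Friday
1936: Wednesday (leap)
1935: Tuesday
1934: Monday
1933: Sunday
1932: Friday (leap)
1931: Thursday
1930: Wednesday
1929: Tuesday
1928: Sunday (leap)
1927: Saturday
1926: Friday
1925: Thursday
1924: Tuesday (leap)
1923: Monday
1922: Sunday
1921: Saturday
1920: Thursday (leap)
1919: Wednesday
1918: Tuesday
1917: Monday
1916: Saturday (leap)
1916 begins on a Saturday and is a leap year.

1916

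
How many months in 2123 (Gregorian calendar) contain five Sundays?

A month of length L has five Sundays iff its first Sunday is on day ≤ L−28 (so day 1–3 in a 31-day month, 1–2 in a 30-day month, day 1 in a leap February).
Checking each month of 2123: Jan starts Fri (31d) ✓; Feb starts Mon (28d); Mar starts Mon (31d); Apr starts Thu (30d); May starts Sat (31d) ✓; Jun starts Tue (30d); Jul starts Thu (31d); Aug starts Sun (31d) ✓; Sep starts Wed (30d); Oct starts Fri (31d) ✓; Nov starts Mon (30d); Dec starts Wed (31d).
Five-Sunday months: January, May, August, October → 4.

4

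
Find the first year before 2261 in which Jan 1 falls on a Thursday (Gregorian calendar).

Jan 1 advances by 2 weekdays after a leap year and by 1 after a common year.
2261: Jan 1 is Tuesday.
2260: Sunday (leap)
2259: Saturday
2258: Friday
2257: Thursday
2257 begins on a Thursday

2257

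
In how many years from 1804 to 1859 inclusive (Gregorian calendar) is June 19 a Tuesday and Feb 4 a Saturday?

Check each year's weekday for June 19 and Feb 4:
  1804: Tue/Sat ✓  1805: Wed/Mon  1806: Thu/Tue  1807: Fri/Wed  1808: Sun/Thu  1809: Mon/Sat  1810: Tue/Sun  1811: Wed/Mon  1812: Fri/Tue  1813: Sat/Thu  1814: Sun/Fri  1815: Mon/Sat  1816: Wed/Sun  1817: Thu/Tue  …(28 more)…  1846: Fri/Wed  1847: Sat/Thu  1848: Mon/Fri  1849: Tue/Sun  1850: Wed/Mon  1851: Thu/Tue  1852: Sat/Wed  1853: Sun/Fri  1854: Mon/Sat  1855: Tue/Sun  1856: Thu/Mon  1857: Fri/Wed  1858: Sat/Thu  1859: Sun/Fri
Both conditions hold in: 1804, 1832 — 2.

2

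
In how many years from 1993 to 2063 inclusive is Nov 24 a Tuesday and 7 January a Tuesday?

2

Check each year's weekday for Nov 24 and 7 January:
  1993: Wed/Thu  1994: Thu/Fri  1995: Fri/Sat  1996: Sun/Sun  1997: Mon/Tue  1998: Tue/Wed  1999: Wed/Thu  2000: Fri/Fri  2001: Sat/Sun  2002: Sun/Mon  2003: Mon/Tue  2004: Wed/Wed  2005: Thu/Fri  2006: Fri/Sat  …(43 more)…  2050: Thu/Fri  2051: Fri/Sat  2052: Sun/Sun  2053: Mon/Tue  2054: Tue/Wed  2055: Wed/Thu  2056: Fri/Fri  2057: Sat/Sun  2058: Sun/Mon  2059: Mon/Tue  2060: Wed/Wed  2061: Thu/Fri  2062: Fri/Sat  2063: Sat/Sun
Both conditions hold in: 2020, 2048 — 2.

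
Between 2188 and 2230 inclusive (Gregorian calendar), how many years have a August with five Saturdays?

20

August has 31 days; it has five Saturdays when Saturday falls among the first (month-length − 28) days — i.e. when August 1 is one of Saturday/Friday/Thursday.
August 1 by year: 2188:Fri✓ 2189:Sat✓ 2190:Sun 2191:Mon 2192:Wed 2193:Thu✓ 2194:Fri✓ 2195:Sat✓ 2196:Mon 2197:Tue 2198:Wed 2199:Thu✓ 2200:Fri✓ 2201:Sat✓ 2202:Sun …(13 more)… 2216:Thu✓ 2217:Fri✓ 2218:Sat✓ 2219:Sun 2220:Tue 2221:Wed 2222:Thu✓ 2223:Fri✓ 2224:Sun 2225:Mon 2226:Tue 2227:Wed 2228:Fri✓ 2229:Sat✓ 2230:Sun
Years with five Saturdays: 2188, 2189, 2193, 2194, 2195, 2199, 2200, 2201, 2205, 2206, 2207, 2211, 2212, 2216, 2217, 2218, 2222, 2223, 2228, 2229 → 20.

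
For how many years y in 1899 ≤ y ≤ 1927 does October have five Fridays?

12

October has 31 days; it has five Fridays when Friday falls among the first (month-length − 28) days — i.e. when October 1 is one of Friday/Thursday/Wednesday.
October 1 by year: 1899:Sun 1900:Mon 1901:Tue 1902:Wed✓ 1903:Thu✓ 1904:Sat 1905:Sun 1906:Mon 1907:Tue 1908:Thu✓ 1909:Fri✓ 1910:Sat 1911:Sun 1912:Tue 1913:Wed✓ 1914:Thu✓ 1915:Fri✓ 1916:Sun 1917:Mon 1918:Tue 1919:Wed✓ 1920:Fri✓ 1921:Sat 1922:Sun 1923:Mon 1924:Wed✓ 1925:Thu✓ 1926:Fri✓ 1927:Sat
Years with five Fridays: 1902, 1903, 1908, 1909, 1913, 1914, 1915, 1919, 1920, 1924, 1925, 1926 → 12.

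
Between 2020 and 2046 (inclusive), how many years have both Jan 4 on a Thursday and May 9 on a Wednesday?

3

Check each year's weekday for Jan 4 and May 9:
  2020: Sat/Sat  2021: Mon/Sun  2022: Tue/Mon  2023: Wed/Tue  2024: Thu/Thu  2025: Sat/Fri  2026: Sun/Sat  2027: Mon/Sun  2028: Tue/Tue  2029: Thu/Wed ✓  2030: Fri/Thu  2031: Sat/Fri  2032: Sun/Sun  2033: Tue/Mon  2034: Wed/Tue  2035: Thu/Wed ✓  2036: Fri/Fri  2037: Sun/Sat  2038: Mon/Sun  2039: Tue/Mon  2040: Wed/Wed  2041: Fri/Thu  2042: Sat/Fri  2043: Sun/Sat  2044: Mon/Mon  2045: Wed/Tue  2046: Thu/Wed ✓
Both conditions hold in: 2029, 2035, 2046 — 3.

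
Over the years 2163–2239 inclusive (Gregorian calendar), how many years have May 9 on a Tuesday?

10

Track May 9's weekday year by year (advancing +1, or +2 across a Feb 29):
  2163: Mon  2164: Wed (+2)  2165: Thu (+1)  2166: Fri (+1)  2167: Sat (+1)
  2168: Mon (+2)  2169: Tue (+1) ✓  2170: Wed (+1)  2171: Thu (+1)  2172: Sat (+2)
  2173: Sun (+1)  2174: Mon (+1)  2175: Tue (+1) ✓  2176: Thu (+2)  … (49 more years) …
  2226: Tue (+1) ✓  2227: Wed (+1)  2228: Fri (+2)  2229: Sat (+1)  2230: Sun (+1)
  2231: Mon (+1)  2232: Wed (+2)  2233: Thu (+1)  2234: Fri (+1)  2235: Sat (+1)
  2236: Mon (+2)  2237: Tue (+1) ✓  2238: Wed (+1)  2239: Thu (+1)
Tuesday years: 2169, 2175, 2180, 2186, 2197, 2209, 2215, 2220, 2226, 2237 — 10 in total.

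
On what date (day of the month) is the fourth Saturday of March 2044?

March 1, 2044 is a Tuesday, so the first Saturday is the 5th.
The fourth Saturday is 5 + 21 = 26.

26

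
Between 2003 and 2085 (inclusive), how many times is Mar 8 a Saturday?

12

Track Mar 8's weekday year by year (advancing +1, or +2 across a Feb 29):
  2003: Sat ✓  2004: Mon (+2)  2005: Tue (+1)  2006: Wed (+1)  2007: Thu (+1)
  2008: Sat (+2) ✓  2009: Sun (+1)  2010: Mon (+1)  2011: Tue (+1)  2012: Thu (+2)
  2013: Fri (+1)  2014: Sat (+1) ✓  2015: Sun (+1)  2016: Tue (+2)  … (55 more years) …
  2072: Tue (+2)  2073: Wed (+1)  2074: Thu (+1)  2075: Fri (+1)  2076: Sun (+2)
  2077: Mon (+1)  2078: Tue (+1)  2079: Wed (+1)  2080: Fri (+2)  2081: Sat (+1) ✓
  2082: Sun (+1)  2083: Mon (+1)  2084: Wed (+2)  2085: Thu (+1)
Saturday years: 2003, 2008, 2014, 2025, 2031, 2036, 2042, 2053, 2059, 2064, 2070, 2081 — 12 in total.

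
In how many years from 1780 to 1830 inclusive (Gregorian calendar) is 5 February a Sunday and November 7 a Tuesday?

5

Check each year's weekday for 5 February and November 7:
  1780: Sat/Tue  1781: Mon/Wed  1782: Tue/Thu  1783: Wed/Fri  1784: Thu/Sun  1785: Sat/Mon  1786: Sun/Tue ✓  1787: Mon/Wed  1788: Tue/Fri  1789: Thu/Sat  1790: Fri/Sun  1791: Sat/Mon  1792: Sun/Wed  1793: Tue/Thu  …(23 more)…  1817: Wed/Fri  1818: Thu/Sat  1819: Fri/Sun  1820: Sat/Tue  1821: Mon/Wed  1822: Tue/Thu  1823: Wed/Fri  1824: Thu/Sun  1825: Sat/Mon  1826: Sun/Tue ✓  1827: Mon/Wed  1828: Tue/Fri  1829: Thu/Sat  1830: Fri/Sun
Both conditions hold in: 1786, 1797, 1809, 1815, 1826 — 5.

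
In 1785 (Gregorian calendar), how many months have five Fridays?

4

A month of length L has five Fridays iff its first Friday is on day ≤ L−28 (so day 1–3 in a 31-day month, 1–2 in a 30-day month, day 1 in a leap February).
Checking each month of 1785: Jan starts Sat (31d); Feb starts Tue (28d); Mar starts Tue (31d); Apr starts Fri (30d) ✓; May starts Sun (31d); Jun starts Wed (30d); Jul starts Fri (31d) ✓; Aug starts Mon (31d); Sep starts Thu (30d) ✓; Oct starts Sat (31d); Nov starts Tue (30d); Dec starts Thu (31d) ✓.
Five-Friday months: April, July, September, December → 4.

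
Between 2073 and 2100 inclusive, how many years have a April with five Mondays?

8

April has 30 days; it has five Mondays when Monday falls among the first (month-length − 28) days — i.e. when April 1 is one of Monday/Sunday.
April 1 by year: 2073:Sat 2074:Sun✓ 2075:Mon✓ 2076:Wed 2077:Thu 2078:Fri 2079:Sat 2080:Mon✓ 2081:Tue 2082:Wed 2083:Thu 2084:Sat 2085:Sun✓ 2086:Mon✓ 2087:Tue 2088:Thu 2089:Fri 2090:Sat 2091:Sun✓ 2092:Tue 2093:Wed 2094:Thu 2095:Fri 2096:Sun✓ 2097:Mon✓ 2098:Tue 2099:Wed 2100:Thu
Years with five Mondays: 2074, 2075, 2080, 2085, 2086, 2091, 2096, 2097 → 8.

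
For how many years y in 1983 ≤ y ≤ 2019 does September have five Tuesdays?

10

September has 30 days; it has five Tuesdays when Tuesday falls among the first (month-length − 28) days — i.e. when September 1 is one of Tuesday/Monday.
September 1 by year: 1983:Thu 1984:Sat 1985:Sun 1986:Mon✓ 1987:Tue✓ 1988:Thu 1989:Fri 1990:Sat 1991:Sun 1992:Tue✓ 1993:Wed 1994:Thu 1995:Fri 1996:Sun 1997:Mon✓ …(7 more)… 2005:Thu 2006:Fri 2007:Sat 2008:Mon✓ 2009:Tue✓ 2010:Wed 2011:Thu 2012:Sat 2013:Sun 2014:Mon✓ 2015:Tue✓ 2016:Thu 2017:Fri 2018:Sat 2019:Sun
Years with five Tuesdays: 1986, 1987, 1992, 1997, 1998, 2003, 2008, 2009, 2014, 2015 → 10.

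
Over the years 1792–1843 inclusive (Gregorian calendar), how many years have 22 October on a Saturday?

Track 22 October's weekday year by year (advancing +1, or +2 across a Feb 29):
  1792: Mon  1793: Tue (+1)  1794: Wed (+1)  1795: Thu (+1)  1796: Sat (+2) ✓
  1797: Sun (+1)  1798: Mon (+1)  1799: Tue (+1)  1800: Wed (+1)  1801: Thu (+1)
  1802: Fri (+1)  1803: Sat (+1) ✓  1804: Mon (+2)  1805: Tue (+1)  … (24 more years) …
  1830: Fri (+1)  1831: Sat (+1) ✓  1832: Mon (+2)  1833: Tue (+1)  1834: Wed (+1)
  1835: Thu (+1)  1836: Sat (+2) ✓  1837: Sun (+1)  1838: Mon (+1)  1839: Tue (+1)
  1840: Thu (+2)  1841: Fri (+1)  1842: Sat (+1) ✓  1843: Sun (+1)
Saturday years: 1796, 1803, 1808, 1814, 1825, 1831, 1836, 1842 — 8 in total.

8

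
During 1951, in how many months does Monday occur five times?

5

A month of length L has five Mondays iff its first Monday is on day ≤ L−28 (so day 1–3 in a 31-day month, 1–2 in a 30-day month, day 1 in a leap February).
Checking each month of 1951: Jan starts Mon (31d) ✓; Feb starts Thu (28d); Mar starts Thu (31d); Apr starts Sun (30d) ✓; May starts Tue (31d); Jun starts Fri (30d); Jul starts Sun (31d) ✓; Aug starts Wed (31d); Sep starts Sat (30d); Oct starts Mon (31d) ✓; Nov starts Thu (30d); Dec starts Sat (31d) ✓.
Five-Monday months: January, April, July, October, December → 5.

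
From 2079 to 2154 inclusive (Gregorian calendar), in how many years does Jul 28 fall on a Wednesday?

Track Jul 28's weekday year by year (advancing +1, or +2 across a Feb 29):
  2079: Fri  2080: Sun (+2)  2081: Mon (+1)  2082: Tue (+1)  2083: Wed (+1) ✓
  2084: Fri (+2)  2085: Sat (+1)  2086: Sun (+1)  2087: Mon (+1)  2088: Wed (+2) ✓
  2089: Thu (+1)  2090: Fri (+1)  2091: Sat (+1)  2092: Mon (+2)  … (48 more years) …
  2141: Fri (+1)  2142: Sat (+1)  2143: Sun (+1)  2144: Tue (+2)  2145: Wed (+1) ✓
  2146: Thu (+1)  2147: Fri (+1)  2148: Sun (+2)  2149: Mon (+1)  2150: Tue (+1)
  2151: Wed (+1) ✓  2152: Fri (+2)  2153: Sat (+1)  2154: Sun (+1)
Wednesday years: 2083, 2088, 2094, 2100, 2106, 2117, 2123, 2128, 2134, 2145, 2151 — 11 in total.

11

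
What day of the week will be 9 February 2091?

January 1, 2091 is a Monday.
February 9 is day 40 of the year, i.e. 39 days after Jan 1.
39 mod 7 = 4, so advance 4 weekdays from Monday: Friday.

Friday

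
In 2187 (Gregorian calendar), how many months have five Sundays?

4

A month of length L has five Sundays iff its first Sunday is on day ≤ L−28 (so day 1–3 in a 31-day month, 1–2 in a 30-day month, day 1 in a leap February).
Checking each month of 2187: Jan starts Mon (31d); Feb starts Thu (28d); Mar starts Thu (31d); Apr starts Sun (30d) ✓; May starts Tue (31d); Jun starts Fri (30d); Jul starts Sun (31d) ✓; Aug starts Wed (31d); Sep starts Sat (30d) ✓; Oct starts Mon (31d); Nov starts Thu (30d); Dec starts Sat (31d) ✓.
Five-Sunday months: April, July, September, December → 4.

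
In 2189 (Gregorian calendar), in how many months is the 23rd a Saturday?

Check the 23rd of each month of 2189: Jan 23: Fri, Feb 23: Mon, Mar 23: Mon, Apr 23: Thu, May 23: Sat, Jun 23: Tue, Jul 23: Thu, Aug 23: Sun, Sep 23: Wed, Oct 23: Fri, Nov 23: Mon, Dec 23: Wed.
Saturday occurs in May — 1 month.

1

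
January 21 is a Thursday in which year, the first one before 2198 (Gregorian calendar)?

2196

From one year to the next, a fixed date's weekday advances by 1, or by 2 when a Feb 29 lies between the two dates.
2198: January 21 is Sunday.
2197: Saturday (−1)
2196: Thursday (−2)
January 21 falls on a Thursday in 2196.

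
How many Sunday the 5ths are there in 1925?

2

Check the 5th of each month of 1925: Jan 5: Mon, Feb 5: Thu, Mar 5: Thu, Apr 5: Sun, May 5: Tue, Jun 5: Fri, Jul 5: Sun, Aug 5: Wed, Sep 5: Sat, Oct 5: Mon, Nov 5: Thu, Dec 5: Sat.
Sunday occurs in April, July — 2 months.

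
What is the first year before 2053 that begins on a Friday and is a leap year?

2044

Jan 1 advances by 2 weekdays after a leap year and by 1 after a common year.
2053: Jan 1 is Wednesday.
2052: Monday (leap)
2051: Sunday
2050: Saturday
2049: Friday
2048: Wednesday (leap)
2047: Tuesday
2046: Monday
2045: Sunday
2044: Friday (leap)
2044 begins on a Friday and is a leap year.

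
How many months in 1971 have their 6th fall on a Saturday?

Check the 6th of each month of 1971: Jan 6: Wed, Feb 6: Sat, Mar 6: Sat, Apr 6: Tue, May 6: Thu, Jun 6: Sun, Jul 6: Tue, Aug 6: Fri, Sep 6: Mon, Oct 6: Wed, Nov 6: Sat, Dec 6: Mon.
Saturday occurs in February, March, November — 3 months.

3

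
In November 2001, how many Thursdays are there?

5

November 2001 has 30 days and begins on Thursday.
The first Thursday is November 1.
Thursdays fall on 1, 8, 15, 22, 29 — that's 5.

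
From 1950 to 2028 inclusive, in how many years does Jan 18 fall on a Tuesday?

11

Track Jan 18's weekday year by year (advancing +1, or +2 across a Feb 29):
  1950: Wed  1951: Thu (+1)  1952: Fri (+1)  1953: Sun (+2)  1954: Mon (+1)
  1955: Tue (+1) ✓  1956: Wed (+1)  1957: Fri (+2)  1958: Sat (+1)  1959: Sun (+1)
  1960: Mon (+1)  1961: Wed (+2)  1962: Thu (+1)  1963: Fri (+1)  … (51 more years) …
  2015: Sun (+1)  2016: Mon (+1)  2017: Wed (+2)  2018: Thu (+1)  2019: Fri (+1)
  2020: Sat (+1)  2021: Mon (+2)  2022: Tue (+1) ✓  2023: Wed (+1)  2024: Thu (+1)
  2025: Sat (+2)  2026: Sun (+1)  2027: Mon (+1)  2028: Tue (+1) ✓
Tuesday years: 1955, 1966, 1972, 1977, 1983, 1994, 2000, 2005, 2011, 2022, 2028 — 11 in total.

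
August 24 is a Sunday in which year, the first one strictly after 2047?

2053

From one year to the next, a fixed date's weekday advances by 1, or by 2 when a Feb 29 lies between the two dates.
2047: August 24 is Saturday.
2048: Monday (+2)
2049: Tuesday (+1)
2050: Wednesday (+1)
2051: Thursday (+1)
2052: Saturday (+2)
2053: Sunday (+1)
August 24 falls on a Sunday in 2053.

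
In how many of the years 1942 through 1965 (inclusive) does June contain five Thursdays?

June has 30 days; it has five Thursdays when Thursday falls among the first (month-length − 28) days — i.e. when June 1 is one of Thursday/Wednesday.
June 1 by year: 1942:Mon 1943:Tue 1944:Thu✓ 1945:Fri 1946:Sat 1947:Sun 1948:Tue 1949:Wed✓ 1950:Thu✓ 1951:Fri 1952:Sun 1953:Mon 1954:Tue 1955:Wed✓ 1956:Fri 1957:Sat 1958:Sun 1959:Mon 1960:Wed✓ 1961:Thu✓ 1962:Fri 1963:Sat 1964:Mon 1965:Tue
Years with five Thursdays: 1944, 1949, 1950, 1955, 1960, 1961 → 6.

6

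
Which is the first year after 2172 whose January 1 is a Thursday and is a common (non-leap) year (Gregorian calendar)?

2178

Jan 1 advances by 2 weekdays after a leap year and by 1 after a common year.
2172: Jan 1 is Wednesday (leap).
2173: Friday
2174: Saturday
2175: Sunday
2176: Monday (leap)
2177: Wednesday
2178: Thursday
2178 begins on a Thursday and is a common year.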